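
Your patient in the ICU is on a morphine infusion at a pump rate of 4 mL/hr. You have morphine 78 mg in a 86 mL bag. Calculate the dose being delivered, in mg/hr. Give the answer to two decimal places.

3.63 mg/hr

Concentration = 78 mg ÷ 86 mL = 0.9069767 mg/mL
Drug rate = 4 mL/hr × 0.9069767 mg/mL = 3.627907 mg/hr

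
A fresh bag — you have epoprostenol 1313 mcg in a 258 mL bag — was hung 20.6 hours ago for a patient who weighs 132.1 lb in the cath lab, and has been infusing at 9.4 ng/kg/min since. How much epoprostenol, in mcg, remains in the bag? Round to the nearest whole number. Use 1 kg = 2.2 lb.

Weight = 132.1 lb ÷ 2.2 lb/kg = 60.04545 kg
Dose = 9.4 ng/kg/min × 60.04545 kg = 564.4273 ng/min
564.4273 ng/min × 60 min/hr = 33865.64 ng/hr
Concentration = 1313 mcg ÷ 258 mL = 5.089147 mcg/mL = 5089.147 ng/mL
Rate = 33865.64 ng/hr ÷ 5089.147 ng/mL = 6.654481 mL/hr
Volume infused = 6.654481 mL/hr × 20.6 hr = 137.0823 mL
Volume remaining = 258 − 137.0823 = 120.9177 mL
Drug remaining = 120.9177 mL × 5089.147 ng/mL = 615367.9 ng = 615.3679 mcg

615 mcg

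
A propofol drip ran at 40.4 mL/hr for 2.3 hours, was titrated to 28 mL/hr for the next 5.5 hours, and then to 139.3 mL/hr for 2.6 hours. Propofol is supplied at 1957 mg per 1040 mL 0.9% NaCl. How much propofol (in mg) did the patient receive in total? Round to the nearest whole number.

Concentration = 1957 mg ÷ 1040 mL = 1.881731 mg/mL
Stage 1: 40.4 mL/hr × 2.3 hr = 92.92 mL → 92.92 mL × 1.881731 mg/mL = 174.8504 mg
Stage 2: 28 mL/hr × 5.5 hr = 154 mL → 154 mL × 1.881731 mg/mL = 289.7865 mg
Stage 3: 139.3 mL/hr × 2.6 hr = 362.18 mL → 362.18 mL × 1.881731 mg/mL = 681.5253 mg
Total = 174.8504 + 289.7865 + 681.5253 = 1146.162 mg

1146 mg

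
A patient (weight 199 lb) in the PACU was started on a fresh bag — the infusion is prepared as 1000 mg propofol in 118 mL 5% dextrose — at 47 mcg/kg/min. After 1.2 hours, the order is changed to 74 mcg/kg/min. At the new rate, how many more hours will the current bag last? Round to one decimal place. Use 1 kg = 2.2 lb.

1.7 hours

Initial rate:
Weight = 199 lb ÷ 2.2 lb/kg = 90.45455 kg
Dose = 47 mcg/kg/min × 90.45455 kg = 4251.364 mcg/min
4251.364 mcg/min × 60 min/hr = 255081.8 mcg/hr
Concentration = 1000 mg ÷ 118 mL = 8.474576 mg/mL = 8474.576 mcg/mL
Rate = 255081.8 mcg/hr ÷ 8474.576 mcg/mL = 30.09965 mL/hr
Volume infused so far = 30.09965 mL/hr × 1.2 hr = 36.11959 mL
Volume remaining = 118 − 36.11959 = 81.88041 mL
New rate:
Dose = 74 mcg/kg/min × 90.45455 kg = 6693.636 mcg/min
6693.636 mcg/min × 60 min/hr = 401618.2 mcg/hr
Rate = 401618.2 mcg/hr ÷ 8474.576 mcg/mL = 47.39095 mL/hr
Time remaining = 81.88041 mL ÷ 47.39095 mL/hr = 1.727765 hr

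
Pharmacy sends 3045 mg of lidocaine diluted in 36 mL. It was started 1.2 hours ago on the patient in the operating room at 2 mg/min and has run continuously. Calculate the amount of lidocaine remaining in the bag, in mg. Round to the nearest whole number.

2 mg/min × 60 min/hr = 120 mg/hr
Concentration = 3045 mg ÷ 36 mL = 84.58333 mg/mL
Rate = 120 mg/hr ÷ 84.58333 mg/mL = 1.418719 mL/hr
Volume infused = 1.418719 mL/hr × 1.2 hr = 1.702463 mL
Volume remaining = 36 − 1.702463 = 34.29754 mL
Drug remaining = 34.29754 mL × 84.58333 mg/mL = 2901 mg

2901 mg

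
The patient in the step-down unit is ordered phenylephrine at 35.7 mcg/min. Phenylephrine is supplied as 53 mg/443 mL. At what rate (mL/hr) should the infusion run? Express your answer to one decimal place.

35.7 mcg/min × 60 min/hr = 2142 mcg/hr
Concentration = 53 mg ÷ 443 mL = 0.1196388 mg/mL = 119.6388 mcg/mL
Rate = 2142 mcg/hr ÷ 119.6388 mcg/mL = 17.90389 mL/hr

17.9 mL/hr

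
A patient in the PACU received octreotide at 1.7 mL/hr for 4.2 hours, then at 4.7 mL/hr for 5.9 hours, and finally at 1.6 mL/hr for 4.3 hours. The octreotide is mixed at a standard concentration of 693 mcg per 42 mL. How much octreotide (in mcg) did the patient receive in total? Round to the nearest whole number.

689 mcg

Concentration = 693 mcg ÷ 42 mL = 16.5 mcg/mL
Stage 1: 1.7 mL/hr × 4.2 hr = 7.14 mL → 7.14 mL × 16.5 mcg/mL = 117.81 mcg
Stage 2: 4.7 mL/hr × 5.9 hr = 27.73 mL → 27.73 mL × 16.5 mcg/mL = 457.545 mcg
Stage 3: 1.6 mL/hr × 4.3 hr = 6.88 mL → 6.88 mL × 16.5 mcg/mL = 113.52 mcg
Total = 117.81 + 457.545 + 113.52 = 688.875 mcg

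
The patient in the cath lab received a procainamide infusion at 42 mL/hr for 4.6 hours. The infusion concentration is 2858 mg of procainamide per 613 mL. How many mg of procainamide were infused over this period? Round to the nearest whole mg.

901 mg

Concentration = 2858 mg ÷ 613 mL = 4.662316 mg/mL
Drug rate = 42 mL/hr × 4.662316 mg/mL = 195.8173 mg/hr
Total = 195.8173 mg/hr × 4.6 hr = 900.7595 mg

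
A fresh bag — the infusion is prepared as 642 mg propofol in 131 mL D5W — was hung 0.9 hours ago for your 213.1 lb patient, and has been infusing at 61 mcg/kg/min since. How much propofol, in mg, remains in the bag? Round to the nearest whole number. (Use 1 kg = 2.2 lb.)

Weight = 213.1 lb ÷ 2.2 lb/kg = 96.86364 kg
Dose = 61 mcg/kg/min × 96.86364 kg = 5908.682 mcg/min
5908.682 mcg/min × 60 min/hr = 354520.9 mcg/hr
Concentration = 642 mg ÷ 131 mL = 4.900763 mg/mL = 4900.763 mcg/mL
Rate = 354520.9 mcg/hr ÷ 4900.763 mcg/mL = 72.33994 mL/hr
Volume infused = 72.33994 mL/hr × 0.9 hr = 65.10594 mL
Volume remaining = 131 − 65.10594 = 65.89406 mL
Drug remaining = 65.89406 mL × 4900.763 mcg/mL = 322931.2 mcg = 322.9312 mg

323 mg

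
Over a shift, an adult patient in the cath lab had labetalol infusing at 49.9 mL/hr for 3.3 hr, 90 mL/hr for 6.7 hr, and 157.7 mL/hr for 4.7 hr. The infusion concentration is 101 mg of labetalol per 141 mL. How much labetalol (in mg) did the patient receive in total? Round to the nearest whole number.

Concentration = 101 mg ÷ 141 mL = 0.7163121 mg/mL
Stage 1: 49.9 mL/hr × 3.3 hr = 164.67 mL → 164.67 mL × 0.7163121 mg/mL = 117.9551 mg
Stage 2: 90 mL/hr × 6.7 hr = 603 mL → 603 mL × 0.7163121 mg/mL = 431.9362 mg
Stage 3: 157.7 mL/hr × 4.7 hr = 741.19 mL → 741.19 mL × 0.7163121 mg/mL = 530.9233 mg
Total = 117.9551 + 431.9362 + 530.9233 = 1080.815 mg

1081 mg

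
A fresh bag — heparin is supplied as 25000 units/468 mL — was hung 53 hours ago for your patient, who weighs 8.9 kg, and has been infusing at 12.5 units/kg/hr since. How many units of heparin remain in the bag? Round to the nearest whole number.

19104 units

Dose = 12.5 units/kg/hr × 8.9 kg = 111.25 units/hr
Concentration = 25000 units ÷ 468 mL = 53.4188 units/mL
Rate = 111.25 units/hr ÷ 53.4188 units/mL = 2.0826 mL/hr
Volume infused = 2.0826 mL/hr × 53 hr = 110.3778 mL
Volume remaining = 468 − 110.3778 = 357.6222 mL
Drug remaining = 357.6222 mL × 53.4188 units/mL = 19103.75 units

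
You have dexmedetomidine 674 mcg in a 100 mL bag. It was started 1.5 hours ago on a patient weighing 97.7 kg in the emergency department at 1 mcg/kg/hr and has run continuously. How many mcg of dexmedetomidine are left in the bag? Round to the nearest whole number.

527 mcg

Dose = 1 mcg/kg/hr × 97.7 kg = 97.7 mcg/hr
Concentration = 674 mcg ÷ 100 mL = 6.74 mcg/mL
Rate = 97.7 mcg/hr ÷ 6.74 mcg/mL = 14.49555 mL/hr
Volume infused = 14.49555 mL/hr × 1.5 hr = 21.74332 mL
Volume remaining = 100 − 21.74332 = 78.25668 mL
Drug remaining = 78.25668 mL × 6.74 mcg/mL = 527.45 mcg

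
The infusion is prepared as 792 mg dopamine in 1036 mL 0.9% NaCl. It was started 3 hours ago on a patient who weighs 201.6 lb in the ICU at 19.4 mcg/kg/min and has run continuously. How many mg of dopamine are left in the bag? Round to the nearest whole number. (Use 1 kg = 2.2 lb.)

472 mg

Weight = 201.6 lb ÷ 2.2 lb/kg = 91.63636 kg
Dose = 19.4 mcg/kg/min × 91.63636 kg = 1777.745 mcg/min
1777.745 mcg/min × 60 min/hr = 106664.7 mcg/hr
Concentration = 792 mg ÷ 1036 mL = 0.7644788 mg/mL = 764.4788 mcg/mL
Rate = 106664.7 mcg/hr ÷ 764.4788 mcg/mL = 139.5261 mL/hr
Volume infused = 139.5261 mL/hr × 3 hr = 418.5782 mL
Volume remaining = 1036 − 418.5782 = 617.4218 mL
Drug remaining = 617.4218 mL × 764.4788 mcg/mL = 472005.8 mcg = 472.0058 mg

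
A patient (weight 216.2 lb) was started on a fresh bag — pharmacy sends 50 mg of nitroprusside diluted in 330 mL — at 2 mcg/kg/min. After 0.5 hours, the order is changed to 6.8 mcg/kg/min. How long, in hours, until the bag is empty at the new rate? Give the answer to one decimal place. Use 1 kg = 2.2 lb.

1.1 hours

Initial rate:
Weight = 216.2 lb ÷ 2.2 lb/kg = 98.27273 kg
Dose = 2 mcg/kg/min × 98.27273 kg = 196.5455 mcg/min
196.5455 mcg/min × 60 min/hr = 11792.73 mcg/hr
Concentration = 50 mg ÷ 330 mL = 0.1515152 mg/mL = 151.5152 mcg/mL
Rate = 11792.73 mcg/hr ÷ 151.5152 mcg/mL = 77.832 mL/hr
Volume infused so far = 77.832 mL/hr × 0.5 hr = 38.916 mL
Volume remaining = 330 − 38.916 = 291.084 mL
New rate:
Dose = 6.8 mcg/kg/min × 98.27273 kg = 668.2545 mcg/min
668.2545 mcg/min × 60 min/hr = 40095.27 mcg/hr
Rate = 40095.27 mcg/hr ÷ 151.5152 mcg/mL = 264.6288 mL/hr
Time remaining = 291.084 mL ÷ 264.6288 mL/hr = 1.099971 hr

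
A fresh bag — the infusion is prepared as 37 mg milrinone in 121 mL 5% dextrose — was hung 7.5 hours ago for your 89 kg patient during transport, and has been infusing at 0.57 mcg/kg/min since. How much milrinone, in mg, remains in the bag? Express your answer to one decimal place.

14.2 mg

Dose = 0.57 mcg/kg/min × 89 kg = 50.73 mcg/min
50.73 mcg/min × 60 min/hr = 3043.8 mcg/hr
Concentration = 37 mg ÷ 121 mL = 0.3057851 mg/mL = 305.7851 mcg/mL
Rate = 3043.8 mcg/hr ÷ 305.7851 mcg/mL = 9.954049 mL/hr
Volume infused = 9.954049 mL/hr × 7.5 hr = 74.65536 mL
Volume remaining = 121 − 74.65536 = 46.34464 mL
Drug remaining = 46.34464 mL × 305.7851 mcg/mL = 14171.5 mcg = 14.1715 mg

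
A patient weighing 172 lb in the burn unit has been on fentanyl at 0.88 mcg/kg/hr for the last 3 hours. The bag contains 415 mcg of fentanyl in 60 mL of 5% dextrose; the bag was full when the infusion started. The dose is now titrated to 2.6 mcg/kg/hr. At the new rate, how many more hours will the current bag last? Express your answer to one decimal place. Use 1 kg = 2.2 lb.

Initial rate:
Weight = 172 lb ÷ 2.2 lb/kg = 78.18182 kg
Dose = 0.88 mcg/kg/hr × 78.18182 kg = 68.8 mcg/hr
Concentration = 415 mcg ÷ 60 mL = 6.916667 mcg/mL
Rate = 68.8 mcg/hr ÷ 6.916667 mcg/mL = 9.946988 mL/hr
Volume infused so far = 9.946988 mL/hr × 3 hr = 29.84096 mL
Volume remaining = 60 − 29.84096 = 30.15904 mL
New rate:
Dose = 2.6 mcg/kg/hr × 78.18182 kg = 203.2727 mcg/hr
Rate = 203.2727 mcg/hr ÷ 6.916667 mcg/mL = 29.38883 mL/hr
Time remaining = 30.15904 mL ÷ 29.38883 mL/hr = 1.026208 hr

1.0 hours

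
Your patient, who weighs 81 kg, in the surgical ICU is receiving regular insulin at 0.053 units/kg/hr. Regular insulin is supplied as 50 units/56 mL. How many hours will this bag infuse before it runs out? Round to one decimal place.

Dose = 0.053 units/kg/hr × 81 kg = 4.293 units/hr
Concentration = 50 units ÷ 56 mL = 0.8928571 units/mL
Rate = 4.293 units/hr ÷ 0.8928571 units/mL = 4.80816 mL/hr
Duration = 56 mL ÷ 4.80816 mL/hr = 11.64687 hr

11.6 hours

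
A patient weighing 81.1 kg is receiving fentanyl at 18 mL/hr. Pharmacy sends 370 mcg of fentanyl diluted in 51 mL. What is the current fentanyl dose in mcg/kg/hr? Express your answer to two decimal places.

1.61 mcg/kg/hr

Concentration = 370 mcg ÷ 51 mL = 7.254902 mcg/mL
Drug rate = 18 mL/hr × 7.254902 mcg/mL = 130.5882 mcg/hr
130.5882 mcg/hr ÷ 81.1 kg = 1.610213 mcg/kg/hr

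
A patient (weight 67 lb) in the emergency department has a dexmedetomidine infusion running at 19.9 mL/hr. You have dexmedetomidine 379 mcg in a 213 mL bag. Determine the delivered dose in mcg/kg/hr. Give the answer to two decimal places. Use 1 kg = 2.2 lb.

1.16 mcg/kg/hr

Weight = 67 lb ÷ 2.2 lb/kg = 30.45455 kg
Concentration = 379 mcg ÷ 213 mL = 1.779343 mcg/mL
Drug rate = 19.9 mL/hr × 1.779343 mcg/mL = 35.40892 mcg/hr
35.40892 mcg/hr ÷ 30.45455 kg = 1.162681 mcg/kg/hr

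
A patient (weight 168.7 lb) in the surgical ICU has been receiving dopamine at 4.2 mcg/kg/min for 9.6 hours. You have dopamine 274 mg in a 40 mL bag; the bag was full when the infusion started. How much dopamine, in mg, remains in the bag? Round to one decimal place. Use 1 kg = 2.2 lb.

88.5 mg

Weight = 168.7 lb ÷ 2.2 lb/kg = 76.68182 kg
Dose = 4.2 mcg/kg/min × 76.68182 kg = 322.0636 mcg/min
322.0636 mcg/min × 60 min/hr = 19323.82 mcg/hr
Concentration = 274 mg ÷ 40 mL = 6.85 mg/mL = 6850 mcg/mL
Rate = 19323.82 mcg/hr ÷ 6850 mcg/mL = 2.820995 mL/hr
Volume infused = 2.820995 mL/hr × 9.6 hr = 27.08156 mL
Volume remaining = 40 − 27.08156 = 12.91844 mL
Drug remaining = 12.91844 mL × 6850 mcg/mL = 88491.35 mcg = 88.49135 mg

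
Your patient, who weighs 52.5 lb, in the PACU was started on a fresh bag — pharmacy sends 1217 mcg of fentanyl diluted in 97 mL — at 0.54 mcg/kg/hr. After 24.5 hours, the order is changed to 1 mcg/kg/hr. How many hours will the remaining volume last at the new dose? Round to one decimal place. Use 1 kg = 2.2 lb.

37.8 hours

Initial rate:
Weight = 52.5 lb ÷ 2.2 lb/kg = 23.86364 kg
Dose = 0.54 mcg/kg/hr × 23.86364 kg = 12.88636 mcg/hr
Concentration = 1217 mcg ÷ 97 mL = 12.54639 mcg/mL
Rate = 12.88636 mcg/hr ÷ 12.54639 mcg/mL = 1.027097 mL/hr
Volume infused so far = 1.027097 mL/hr × 24.5 hr = 25.16388 mL
Volume remaining = 97 − 25.16388 = 71.83612 mL
New rate:
Dose = 1 mcg/kg/hr × 23.86364 kg = 23.86364 mcg/hr
Rate = 23.86364 mcg/hr ÷ 12.54639 mcg/mL = 1.902032 mL/hr
Time remaining = 71.83612 mL ÷ 1.902032 mL/hr = 37.7681 hr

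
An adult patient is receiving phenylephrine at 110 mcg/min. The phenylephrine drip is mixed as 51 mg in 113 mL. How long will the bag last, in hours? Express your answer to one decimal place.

7.7 hours

110 mcg/min × 60 min/hr = 6600 mcg/hr
Concentration = 51 mg ÷ 113 mL = 0.4513274 mg/mL = 451.3274 mcg/mL
Rate = 6600 mcg/hr ÷ 451.3274 mcg/mL = 14.62353 mL/hr
Duration = 113 mL ÷ 14.62353 mL/hr = 7.727273 hr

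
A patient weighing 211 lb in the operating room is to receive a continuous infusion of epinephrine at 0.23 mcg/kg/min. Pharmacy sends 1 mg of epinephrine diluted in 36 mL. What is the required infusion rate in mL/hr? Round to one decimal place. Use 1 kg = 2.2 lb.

47.6 mL/hr

Weight = 211 lb ÷ 2.2 lb/kg = 95.90909 kg
Dose = 0.23 mcg/kg/min × 95.90909 kg = 22.05909 mcg/min
22.05909 mcg/min × 60 min/hr = 1323.545 mcg/hr
Concentration = 1 mg ÷ 36 mL = 0.02777778 mg/mL = 27.77778 mcg/mL
Rate = 1323.545 mcg/hr ÷ 27.77778 mcg/mL = 47.64764 mL/hr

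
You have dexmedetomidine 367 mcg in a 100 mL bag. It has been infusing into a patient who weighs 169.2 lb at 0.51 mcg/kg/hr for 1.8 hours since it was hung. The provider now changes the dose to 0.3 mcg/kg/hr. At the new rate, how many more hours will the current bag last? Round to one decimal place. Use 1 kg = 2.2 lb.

Initial rate:
Weight = 169.2 lb ÷ 2.2 lb/kg = 76.90909 kg
Dose = 0.51 mcg/kg/hr × 76.90909 kg = 39.22364 mcg/hr
Concentration = 367 mcg ÷ 100 mL = 3.67 mcg/mL
Rate = 39.22364 mcg/hr ÷ 3.67 mcg/mL = 10.68764 mL/hr
Volume infused so far = 10.68764 mL/hr × 1.8 hr = 19.23775 mL
Volume remaining = 100 − 19.23775 = 80.76225 mL
New rate:
Dose = 0.3 mcg/kg/hr × 76.90909 kg = 23.07273 mcg/hr
Rate = 23.07273 mcg/hr ÷ 3.67 mcg/mL = 6.286847 mL/hr
Time remaining = 80.76225 mL ÷ 6.286847 mL/hr = 12.84623 hr

12.8 hours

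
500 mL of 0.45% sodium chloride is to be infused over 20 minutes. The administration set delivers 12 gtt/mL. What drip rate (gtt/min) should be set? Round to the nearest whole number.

500 mL ÷ (20 min) = 25 mL/min
25 mL/min × 12 gtt/mL = 300 gtt/min

300 gtt/min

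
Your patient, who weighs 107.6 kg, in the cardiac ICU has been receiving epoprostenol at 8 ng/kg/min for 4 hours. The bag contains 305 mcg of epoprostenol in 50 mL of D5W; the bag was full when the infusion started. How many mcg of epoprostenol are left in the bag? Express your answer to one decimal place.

98.4 mcg

Dose = 8 ng/kg/min × 107.6 kg = 860.8 ng/min
860.8 ng/min × 60 min/hr = 51648 ng/hr
Concentration = 305 mcg ÷ 50 mL = 6.1 mcg/mL = 6100 ng/mL
Rate = 51648 ng/hr ÷ 6100 ng/mL = 8.466885 mL/hr
Volume infused = 8.466885 mL/hr × 4 hr = 33.86754 mL
Volume remaining = 50 − 33.86754 = 16.13246 mL
Drug remaining = 16.13246 mL × 6100 ng/mL = 98408 ng = 98.408 mcg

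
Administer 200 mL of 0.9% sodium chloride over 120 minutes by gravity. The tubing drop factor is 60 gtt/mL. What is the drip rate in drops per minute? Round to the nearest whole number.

200 mL ÷ (120 min) = 1.666667 mL/min
1.666667 mL/min × 60 gtt/mL = 100 gtt/min

100 gtt/min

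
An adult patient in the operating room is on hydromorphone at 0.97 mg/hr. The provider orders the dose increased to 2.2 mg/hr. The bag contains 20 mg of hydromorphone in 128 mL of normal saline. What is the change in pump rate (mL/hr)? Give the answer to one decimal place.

At the current dose:
Concentration = 20 mg ÷ 128 mL = 0.15625 mg/mL
Rate = 0.97 mg/hr ÷ 0.15625 mg/mL = 6.208 mL/hr
At the new dose:
Rate = 2.2 mg/hr ÷ 0.15625 mg/mL = 14.08 mL/hr
Change = 14.08 − 6.208 = 7.872 mL/hr → 7.872 mL/hr increase

7.9 mL/hr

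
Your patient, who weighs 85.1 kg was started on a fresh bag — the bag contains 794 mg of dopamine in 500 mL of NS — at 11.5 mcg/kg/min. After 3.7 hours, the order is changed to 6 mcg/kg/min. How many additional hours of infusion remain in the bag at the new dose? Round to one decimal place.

18.8 hours

Initial rate:
Dose = 11.5 mcg/kg/min × 85.1 kg = 978.65 mcg/min
978.65 mcg/min × 60 min/hr = 58719 mcg/hr
Concentration = 794 mg ÷ 500 mL = 1.588 mg/mL = 1588 mcg/mL
Rate = 58719 mcg/hr ÷ 1588 mcg/mL = 36.9767 mL/hr
Volume infused so far = 36.9767 mL/hr × 3.7 hr = 136.8138 mL
Volume remaining = 500 − 136.8138 = 363.1862 mL
New rate:
Dose = 6 mcg/kg/min × 85.1 kg = 510.6 mcg/min
510.6 mcg/min × 60 min/hr = 30636 mcg/hr
Rate = 30636 mcg/hr ÷ 1588 mcg/mL = 19.29219 mL/hr
Time remaining = 363.1862 mL ÷ 19.29219 mL/hr = 18.82555 hr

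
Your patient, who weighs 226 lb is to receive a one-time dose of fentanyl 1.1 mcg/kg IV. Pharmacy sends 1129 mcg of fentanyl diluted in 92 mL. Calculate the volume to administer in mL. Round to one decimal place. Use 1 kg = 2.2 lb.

Weight = 226 lb ÷ 2.2 lb/kg = 102.7273 kg
Dose = 1.1 mcg/kg × 102.7273 kg = 113 mcg
Concentration = 1129 mcg ÷ 92 mL = 12.27174 mcg/mL
Volume = 113 mcg ÷ 12.27174 mcg/mL = 9.208149 mL

9.2 mL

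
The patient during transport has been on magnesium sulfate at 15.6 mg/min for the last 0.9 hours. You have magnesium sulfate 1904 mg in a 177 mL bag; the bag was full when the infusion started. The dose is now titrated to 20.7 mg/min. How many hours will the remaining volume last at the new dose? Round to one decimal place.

Initial rate:
15.6 mg/min × 60 min/hr = 936 mg/hr
Concentration = 1904 mg ÷ 177 mL = 10.75706 mg/mL
Rate = 936 mg/hr ÷ 10.75706 mg/mL = 87.01261 mL/hr
Volume infused so far = 87.01261 mL/hr × 0.9 hr = 78.31134 mL
Volume remaining = 177 − 78.31134 = 98.68866 mL
New rate:
20.7 mg/min × 60 min/hr = 1242 mg/hr
Rate = 1242 mg/hr ÷ 10.75706 mg/mL = 115.459 mL/hr
Time remaining = 98.68866 mL ÷ 115.459 mL/hr = 0.8547504 hr

0.9 hours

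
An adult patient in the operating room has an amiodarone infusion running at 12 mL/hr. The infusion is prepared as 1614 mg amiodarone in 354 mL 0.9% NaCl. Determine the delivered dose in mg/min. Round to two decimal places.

Concentration = 1614 mg ÷ 354 mL = 4.559322 mg/mL
Drug rate = 12 mL/hr × 4.559322 mg/mL = 54.71186 mg/hr
54.71186 mg/hr ÷ 60 min/hr = 0.9118644 mg/min

0.91 mg/min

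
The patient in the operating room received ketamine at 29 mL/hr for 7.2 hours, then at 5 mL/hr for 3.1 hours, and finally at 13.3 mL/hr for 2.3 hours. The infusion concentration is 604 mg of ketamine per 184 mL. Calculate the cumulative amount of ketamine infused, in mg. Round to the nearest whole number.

837 mg

Concentration = 604 mg ÷ 184 mL = 3.282609 mg/mL
Stage 1: 29 mL/hr × 7.2 hr = 208.8 mL → 208.8 mL × 3.282609 mg/mL = 685.4087 mg
Stage 2: 5 mL/hr × 3.1 hr = 15.5 mL → 15.5 mL × 3.282609 mg/mL = 50.88043 mg
Stage 3: 13.3 mL/hr × 2.3 hr = 30.59 mL → 30.59 mL × 3.282609 mg/mL = 100.415 mg
Total = 685.4087 + 50.88043 + 100.415 = 836.7041 mg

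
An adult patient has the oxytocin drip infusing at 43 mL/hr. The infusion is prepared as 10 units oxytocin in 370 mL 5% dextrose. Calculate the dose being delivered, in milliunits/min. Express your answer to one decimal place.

Concentration = 10 units ÷ 370 mL = 0.02702703 units/mL = 27.02703 milliunits/mL
Drug rate = 43 mL/hr × 27.02703 milliunits/mL = 1162.162 milliunits/hr
1162.162 milliunits/hr ÷ 60 min/hr = 19.36937 milliunits/min

19.4 milliunits/min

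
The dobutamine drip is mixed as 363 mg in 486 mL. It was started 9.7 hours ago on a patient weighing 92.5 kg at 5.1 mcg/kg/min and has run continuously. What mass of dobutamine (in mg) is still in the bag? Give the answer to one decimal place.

Dose = 5.1 mcg/kg/min × 92.5 kg = 471.75 mcg/min
471.75 mcg/min × 60 min/hr = 28305 mcg/hr
Concentration = 363 mg ÷ 486 mL = 0.7469136 mg/mL = 746.9136 mcg/mL
Rate = 28305 mcg/hr ÷ 746.9136 mcg/mL = 37.89595 mL/hr
Volume infused = 37.89595 mL/hr × 9.7 hr = 367.5907 mL
Volume remaining = 486 − 367.5907 = 118.4093 mL
Drug remaining = 118.4093 mL × 746.9136 mcg/mL = 88441.5 mcg = 88.4415 mg

88.4 mg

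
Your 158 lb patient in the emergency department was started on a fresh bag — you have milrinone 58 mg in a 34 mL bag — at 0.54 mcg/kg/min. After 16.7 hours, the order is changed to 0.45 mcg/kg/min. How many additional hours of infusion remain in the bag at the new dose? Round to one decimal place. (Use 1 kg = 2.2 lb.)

Initial rate:
Weight = 158 lb ÷ 2.2 lb/kg = 71.81818 kg
Dose = 0.54 mcg/kg/min × 71.81818 kg = 38.78182 mcg/min
38.78182 mcg/min × 60 min/hr = 2326.909 mcg/hr
Concentration = 58 mg ÷ 34 mL = 1.705882 mg/mL = 1705.882 mcg/mL
Rate = 2326.909 mcg/hr ÷ 1705.882 mcg/mL = 1.36405 mL/hr
Volume infused so far = 1.36405 mL/hr × 16.7 hr = 22.77964 mL
Volume remaining = 34 − 22.77964 = 11.22036 mL
New rate:
Dose = 0.45 mcg/kg/min × 71.81818 kg = 32.31818 mcg/min
32.31818 mcg/min × 60 min/hr = 1939.091 mcg/hr
Rate = 1939.091 mcg/hr ÷ 1705.882 mcg/mL = 1.136708 mL/hr
Time remaining = 11.22036 mL ÷ 1.136708 mL/hr = 9.870924 hr

9.9 hours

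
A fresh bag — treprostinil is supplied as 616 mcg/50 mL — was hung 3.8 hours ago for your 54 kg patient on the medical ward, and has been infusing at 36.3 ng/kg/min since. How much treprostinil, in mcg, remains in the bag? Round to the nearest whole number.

169 mcg

Dose = 36.3 ng/kg/min × 54 kg = 1960.2 ng/min
1960.2 ng/min × 60 min/hr = 117612 ng/hr
Concentration = 616 mcg ÷ 50 mL = 12.32 mcg/mL = 12320 ng/mL
Rate = 117612 ng/hr ÷ 12320 ng/mL = 9.546429 mL/hr
Volume infused = 9.546429 mL/hr × 3.8 hr = 36.27643 mL
Volume remaining = 50 − 36.27643 = 13.72357 mL
Drug remaining = 13.72357 mL × 12320 ng/mL = 169074.4 ng = 169.0744 mcg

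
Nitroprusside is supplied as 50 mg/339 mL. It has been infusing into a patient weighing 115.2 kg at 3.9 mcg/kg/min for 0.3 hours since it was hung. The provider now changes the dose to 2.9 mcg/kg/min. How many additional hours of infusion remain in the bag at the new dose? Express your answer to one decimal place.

2.1 hours

Initial rate:
Dose = 3.9 mcg/kg/min × 115.2 kg = 449.28 mcg/min
449.28 mcg/min × 60 min/hr = 26956.8 mcg/hr
Concentration = 50 mg ÷ 339 mL = 0.1474926 mg/mL = 147.4926 mcg/mL
Rate = 26956.8 mcg/hr ÷ 147.4926 mcg/mL = 182.7671 mL/hr
Volume infused so far = 182.7671 mL/hr × 0.3 hr = 54.83013 mL
Volume remaining = 339 − 54.83013 = 284.1699 mL
New rate:
Dose = 2.9 mcg/kg/min × 115.2 kg = 334.08 mcg/min
334.08 mcg/min × 60 min/hr = 20044.8 mcg/hr
Rate = 20044.8 mcg/hr ÷ 147.4926 mcg/mL = 135.9037 mL/hr
Time remaining = 284.1699 mL ÷ 135.9037 mL/hr = 2.090964 hr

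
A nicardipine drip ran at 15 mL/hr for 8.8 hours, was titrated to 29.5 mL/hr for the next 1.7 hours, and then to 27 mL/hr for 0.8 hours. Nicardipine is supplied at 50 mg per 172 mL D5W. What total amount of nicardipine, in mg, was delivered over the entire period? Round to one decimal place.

59.2 mg

Concentration = 50 mg ÷ 172 mL = 0.2906977 mg/mL
Stage 1: 15 mL/hr × 8.8 hr = 132 mL → 132 mL × 0.2906977 mg/mL = 38.37209 mg
Stage 2: 29.5 mL/hr × 1.7 hr = 50.15 mL → 50.15 mL × 0.2906977 mg/mL = 14.57849 mg
Stage 3: 27 mL/hr × 0.8 hr = 21.6 mL → 21.6 mL × 0.2906977 mg/mL = 6.27907 mg
Total = 38.37209 + 14.57849 + 6.27907 = 59.22965 mg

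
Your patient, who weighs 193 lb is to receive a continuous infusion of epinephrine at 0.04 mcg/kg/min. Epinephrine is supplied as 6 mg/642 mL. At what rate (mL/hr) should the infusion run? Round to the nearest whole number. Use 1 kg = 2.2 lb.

23 mL/hr

Weight = 193 lb ÷ 2.2 lb/kg = 87.72727 kg
Dose = 0.04 mcg/kg/min × 87.72727 kg = 3.509091 mcg/min
3.509091 mcg/min × 60 min/hr = 210.5455 mcg/hr
Concentration = 6 mg ÷ 642 mL = 0.009345794 mg/mL = 9.345794 mcg/mL
Rate = 210.5455 mcg/hr ÷ 9.345794 mcg/mL = 22.52836 mL/hr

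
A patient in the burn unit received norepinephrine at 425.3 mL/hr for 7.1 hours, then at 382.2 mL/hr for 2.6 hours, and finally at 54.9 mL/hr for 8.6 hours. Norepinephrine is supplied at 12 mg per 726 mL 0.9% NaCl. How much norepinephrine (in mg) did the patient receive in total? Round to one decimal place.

74.1 mg

Concentration = 12 mg ÷ 726 mL = 0.01652893 mg/mL
Stage 1: 425.3 mL/hr × 7.1 hr = 3019.63 mL → 3019.63 mL × 0.01652893 mg/mL = 49.91124 mg
Stage 2: 382.2 mL/hr × 2.6 hr = 993.72 mL → 993.72 mL × 0.01652893 mg/mL = 16.42512 mg
Stage 3: 54.9 mL/hr × 8.6 hr = 472.14 mL → 472.14 mL × 0.01652893 mg/mL = 7.803967 mg
Total = 49.91124 + 16.42512 + 7.803967 = 74.14033 mg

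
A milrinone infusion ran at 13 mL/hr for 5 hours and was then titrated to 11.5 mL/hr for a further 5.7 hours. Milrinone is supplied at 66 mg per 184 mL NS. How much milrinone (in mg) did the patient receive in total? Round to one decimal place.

Concentration = 66 mg ÷ 184 mL = 0.3586957 mg/mL
Stage 1: 13 mL/hr × 5 hr = 65 mL → 65 mL × 0.3586957 mg/mL = 23.31522 mg
Stage 2: 11.5 mL/hr × 5.7 hr = 65.55 mL → 65.55 mL × 0.3586957 mg/mL = 23.5125 mg
Total = 23.31522 + 23.5125 = 46.82772 mg

46.8 mg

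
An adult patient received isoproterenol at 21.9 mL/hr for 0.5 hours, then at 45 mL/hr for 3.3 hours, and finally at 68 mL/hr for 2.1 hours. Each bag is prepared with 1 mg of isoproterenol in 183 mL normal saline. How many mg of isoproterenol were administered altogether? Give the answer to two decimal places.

1.65 mg

Concentration = 1 mg ÷ 183 mL = 0.005464481 mg/mL
Stage 1: 21.9 mL/hr × 0.5 hr = 10.95 mL → 10.95 mL × 0.005464481 mg/mL = 0.05983607 mg
Stage 2: 45 mL/hr × 3.3 hr = 148.5 mL → 148.5 mL × 0.005464481 mg/mL = 0.8114754 mg
Stage 3: 68 mL/hr × 2.1 hr = 142.8 mL → 142.8 mL × 0.005464481 mg/mL = 0.7803279 mg
Total = 0.05983607 + 0.8114754 + 0.7803279 = 1.651639 mg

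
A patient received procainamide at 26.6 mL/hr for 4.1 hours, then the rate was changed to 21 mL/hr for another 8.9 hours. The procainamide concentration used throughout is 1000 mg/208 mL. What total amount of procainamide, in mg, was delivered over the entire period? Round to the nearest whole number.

1423 mg

Concentration = 1000 mg ÷ 208 mL = 4.807692 mg/mL
Stage 1: 26.6 mL/hr × 4.1 hr = 109.06 mL → 109.06 mL × 4.807692 mg/mL = 524.3269 mg
Stage 2: 21 mL/hr × 8.9 hr = 186.9 mL → 186.9 mL × 4.807692 mg/mL = 898.5577 mg
Total = 524.3269 + 898.5577 = 1422.885 mg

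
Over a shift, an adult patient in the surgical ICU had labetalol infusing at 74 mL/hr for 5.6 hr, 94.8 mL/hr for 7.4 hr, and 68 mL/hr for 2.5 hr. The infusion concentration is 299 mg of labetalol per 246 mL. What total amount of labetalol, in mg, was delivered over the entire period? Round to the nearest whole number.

Concentration = 299 mg ÷ 246 mL = 1.215447 mg/mL
Stage 1: 74 mL/hr × 5.6 hr = 414.4 mL → 414.4 mL × 1.215447 mg/mL = 503.6813 mg
Stage 2: 94.8 mL/hr × 7.4 hr = 701.52 mL → 701.52 mL × 1.215447 mg/mL = 852.6605 mg
Stage 3: 68 mL/hr × 2.5 hr = 170 mL → 170 mL × 1.215447 mg/mL = 206.626 mg
Total = 503.6813 + 852.6605 + 206.626 = 1562.968 mg

1563 mg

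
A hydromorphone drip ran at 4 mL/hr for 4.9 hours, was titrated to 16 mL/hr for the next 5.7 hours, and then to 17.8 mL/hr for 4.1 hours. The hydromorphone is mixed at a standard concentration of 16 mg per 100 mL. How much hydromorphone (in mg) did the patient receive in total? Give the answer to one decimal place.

Concentration = 16 mg ÷ 100 mL = 0.16 mg/mL
Stage 1: 4 mL/hr × 4.9 hr = 19.6 mL → 19.6 mL × 0.16 mg/mL = 3.136 mg
Stage 2: 16 mL/hr × 5.7 hr = 91.2 mL → 91.2 mL × 0.16 mg/mL = 14.592 mg
Stage 3: 17.8 mL/hr × 4.1 hr = 72.98 mL → 72.98 mL × 0.16 mg/mL = 11.6768 mg
Total = 3.136 + 14.592 + 11.6768 = 29.4048 mg

29.4 mg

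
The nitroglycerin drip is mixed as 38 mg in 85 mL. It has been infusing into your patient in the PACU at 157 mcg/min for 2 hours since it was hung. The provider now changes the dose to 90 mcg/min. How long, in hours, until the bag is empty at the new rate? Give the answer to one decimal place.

3.5 hours

Initial rate:
157 mcg/min × 60 min/hr = 9420 mcg/hr
Concentration = 38 mg ÷ 85 mL = 0.4470588 mg/mL = 447.0588 mcg/mL
Rate = 9420 mcg/hr ÷ 447.0588 mcg/mL = 21.07105 mL/hr
Volume infused so far = 21.07105 mL/hr × 2 hr = 42.14211 mL
Volume remaining = 85 − 42.14211 = 42.85789 mL
New rate:
90 mcg/min × 60 min/hr = 5400 mcg/hr
Rate = 5400 mcg/hr ÷ 447.0588 mcg/mL = 12.07895 mL/hr
Time remaining = 42.85789 mL ÷ 12.07895 mL/hr = 3.548148 hr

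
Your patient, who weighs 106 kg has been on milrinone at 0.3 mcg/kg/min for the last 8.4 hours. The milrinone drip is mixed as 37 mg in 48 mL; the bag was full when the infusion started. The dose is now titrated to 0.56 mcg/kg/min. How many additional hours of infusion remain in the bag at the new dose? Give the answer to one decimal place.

5.9 hours

Initial rate:
Dose = 0.3 mcg/kg/min × 106 kg = 31.8 mcg/min
31.8 mcg/min × 60 min/hr = 1908 mcg/hr
Concentration = 37 mg ÷ 48 mL = 0.7708333 mg/mL = 770.8333 mcg/mL
Rate = 1908 mcg/hr ÷ 770.8333 mcg/mL = 2.475243 mL/hr
Volume infused so far = 2.475243 mL/hr × 8.4 hr = 20.79204 mL
Volume remaining = 48 − 20.79204 = 27.20796 mL
New rate:
Dose = 0.56 mcg/kg/min × 106 kg = 59.36 mcg/min
59.36 mcg/min × 60 min/hr = 3561.6 mcg/hr
Rate = 3561.6 mcg/hr ÷ 770.8333 mcg/mL = 4.620454 mL/hr
Time remaining = 27.20796 mL ÷ 4.620454 mL/hr = 5.888589 hr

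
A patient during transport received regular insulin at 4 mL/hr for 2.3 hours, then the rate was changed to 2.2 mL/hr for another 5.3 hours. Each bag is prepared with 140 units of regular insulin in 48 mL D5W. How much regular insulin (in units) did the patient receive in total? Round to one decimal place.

60.8 units

Concentration = 140 units ÷ 48 mL = 2.916667 units/mL
Stage 1: 4 mL/hr × 2.3 hr = 9.2 mL → 9.2 mL × 2.916667 units/mL = 26.83333 units
Stage 2: 2.2 mL/hr × 5.3 hr = 11.66 mL → 11.66 mL × 2.916667 units/mL = 34.00833 units
Total = 26.83333 + 34.00833 = 60.84167 units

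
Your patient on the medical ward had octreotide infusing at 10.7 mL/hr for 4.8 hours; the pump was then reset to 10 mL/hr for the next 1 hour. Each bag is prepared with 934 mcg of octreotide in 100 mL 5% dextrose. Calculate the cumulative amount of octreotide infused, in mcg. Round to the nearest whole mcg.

Concentration = 934 mcg ÷ 100 mL = 9.34 mcg/mL
Stage 1: 10.7 mL/hr × 4.8 hr = 51.36 mL → 51.36 mL × 9.34 mcg/mL = 479.7024 mcg
Stage 2: 10 mL/hr × 1 hr = 10 mL → 10 mL × 9.34 mcg/mL = 93.4 mcg
Total = 479.7024 + 93.4 = 573.1024 mcg

573 mcg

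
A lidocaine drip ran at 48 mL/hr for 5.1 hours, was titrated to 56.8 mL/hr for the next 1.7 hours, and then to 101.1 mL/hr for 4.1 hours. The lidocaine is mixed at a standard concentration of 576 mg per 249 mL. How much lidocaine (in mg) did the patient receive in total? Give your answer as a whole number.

1749 mg

Concentration = 576 mg ÷ 249 mL = 2.313253 mg/mL
Stage 1: 48 mL/hr × 5.1 hr = 244.8 mL → 244.8 mL × 2.313253 mg/mL = 566.2843 mg
Stage 2: 56.8 mL/hr × 1.7 hr = 96.56 mL → 96.56 mL × 2.313253 mg/mL = 223.3677 mg
Stage 3: 101.1 mL/hr × 4.1 hr = 414.51 mL → 414.51 mL × 2.313253 mg/mL = 958.8665 mg
Total = 566.2843 + 223.3677 + 958.8665 = 1748.519 mg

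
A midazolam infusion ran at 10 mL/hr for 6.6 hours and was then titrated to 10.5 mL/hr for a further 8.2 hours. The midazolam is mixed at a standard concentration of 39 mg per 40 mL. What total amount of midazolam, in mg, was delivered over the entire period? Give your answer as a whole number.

Concentration = 39 mg ÷ 40 mL = 0.975 mg/mL
Stage 1: 10 mL/hr × 6.6 hr = 66 mL → 66 mL × 0.975 mg/mL = 64.35 mg
Stage 2: 10.5 mL/hr × 8.2 hr = 86.1 mL → 86.1 mL × 0.975 mg/mL = 83.9475 mg
Total = 64.35 + 83.9475 = 148.2975 mg

148 mg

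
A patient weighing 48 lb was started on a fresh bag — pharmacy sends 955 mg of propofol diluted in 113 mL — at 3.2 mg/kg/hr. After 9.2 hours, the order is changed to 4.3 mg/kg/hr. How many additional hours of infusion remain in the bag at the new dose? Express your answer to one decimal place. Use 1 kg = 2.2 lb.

3.3 hours

Initial rate:
Weight = 48 lb ÷ 2.2 lb/kg = 21.81818 kg
Dose = 3.2 mg/kg/hr × 21.81818 kg = 69.81818 mg/hr
Concentration = 955 mg ÷ 113 mL = 8.451327 mg/mL
Rate = 69.81818 mg/hr ÷ 8.451327 mg/mL = 8.261209 mL/hr
Volume infused so far = 8.261209 mL/hr × 9.2 hr = 76.00312 mL
Volume remaining = 113 − 76.00312 = 36.99688 mL
New rate:
Dose = 4.3 mg/kg/hr × 21.81818 kg = 93.81818 mg/hr
Rate = 93.81818 mg/hr ÷ 8.451327 mg/mL = 11.101 mL/hr
Time remaining = 36.99688 mL ÷ 11.101 mL/hr = 3.332752 hr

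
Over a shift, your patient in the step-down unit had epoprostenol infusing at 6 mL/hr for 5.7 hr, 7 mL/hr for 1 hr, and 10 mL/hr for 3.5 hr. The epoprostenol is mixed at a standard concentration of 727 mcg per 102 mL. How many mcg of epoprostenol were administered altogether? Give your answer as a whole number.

Concentration = 727 mcg ÷ 102 mL = 7.127451 mcg/mL
Stage 1: 6 mL/hr × 5.7 hr = 34.2 mL → 34.2 mL × 7.127451 mcg/mL = 243.7588 mcg
Stage 2: 7 mL/hr × 1 hr = 7 mL → 7 mL × 7.127451 mcg/mL = 49.89216 mcg
Stage 3: 10 mL/hr × 3.5 hr = 35 mL → 35 mL × 7.127451 mcg/mL = 249.4608 mcg
Total = 243.7588 + 49.89216 + 249.4608 = 543.1118 mcg

543 mcg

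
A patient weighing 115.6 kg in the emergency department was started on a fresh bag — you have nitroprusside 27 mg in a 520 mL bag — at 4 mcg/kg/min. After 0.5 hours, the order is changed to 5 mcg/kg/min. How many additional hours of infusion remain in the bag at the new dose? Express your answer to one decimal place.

Initial rate:
Dose = 4 mcg/kg/min × 115.6 kg = 462.4 mcg/min
462.4 mcg/min × 60 min/hr = 27744 mcg/hr
Concentration = 27 mg ÷ 520 mL = 0.05192308 mg/mL = 51.92308 mcg/mL
Rate = 27744 mcg/hr ÷ 51.92308 mcg/mL = 534.3289 mL/hr
Volume infused so far = 534.3289 mL/hr × 0.5 hr = 267.1644 mL
Volume remaining = 520 − 267.1644 = 252.8356 mL
New rate:
Dose = 5 mcg/kg/min × 115.6 kg = 578 mcg/min
578 mcg/min × 60 min/hr = 34680 mcg/hr
Rate = 34680 mcg/hr ÷ 51.92308 mcg/mL = 667.9111 mL/hr
Time remaining = 252.8356 mL ÷ 667.9111 mL/hr = 0.3785467 hr

0.4 hours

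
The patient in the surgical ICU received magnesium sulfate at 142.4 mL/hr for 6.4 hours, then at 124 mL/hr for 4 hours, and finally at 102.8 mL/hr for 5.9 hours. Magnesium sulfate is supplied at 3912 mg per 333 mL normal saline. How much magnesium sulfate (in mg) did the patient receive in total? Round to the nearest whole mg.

23659 mg

Concentration = 3912 mg ÷ 333 mL = 11.74775 mg/mL
Stage 1: 142.4 mL/hr × 6.4 hr = 911.36 mL → 911.36 mL × 11.74775 mg/mL = 10706.43 mg
Stage 2: 124 mL/hr × 4 hr = 496 mL → 496 mL × 11.74775 mg/mL = 5826.883 mg
Stage 3: 102.8 mL/hr × 5.9 hr = 606.52 mL → 606.52 mL × 11.74775 mg/mL = 7125.244 mg
Total = 10706.43 + 5826.883 + 7125.244 = 23658.55 mg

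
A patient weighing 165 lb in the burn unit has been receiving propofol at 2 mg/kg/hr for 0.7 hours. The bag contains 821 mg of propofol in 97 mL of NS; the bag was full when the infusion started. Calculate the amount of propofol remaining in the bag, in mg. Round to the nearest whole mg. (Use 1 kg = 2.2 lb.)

716 mg

Weight = 165 lb ÷ 2.2 lb/kg = 75 kg
Dose = 2 mg/kg/hr × 75 kg = 150 mg/hr
Concentration = 821 mg ÷ 97 mL = 8.463918 mg/mL
Rate = 150 mg/hr ÷ 8.463918 mg/mL = 17.72229 mL/hr
Volume infused = 17.72229 mL/hr × 0.7 hr = 12.4056 mL
Volume remaining = 97 − 12.4056 = 84.5944 mL
Drug remaining = 84.5944 mL × 8.463918 mg/mL = 716 mg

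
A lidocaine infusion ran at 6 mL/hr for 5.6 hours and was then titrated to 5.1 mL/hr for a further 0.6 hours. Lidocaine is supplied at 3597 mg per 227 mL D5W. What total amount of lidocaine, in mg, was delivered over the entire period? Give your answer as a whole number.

581 mg

Concentration = 3597 mg ÷ 227 mL = 15.84581 mg/mL
Stage 1: 6 mL/hr × 5.6 hr = 33.6 mL → 33.6 mL × 15.84581 mg/mL = 532.4194 mg
Stage 2: 5.1 mL/hr × 0.6 hr = 3.06 mL → 3.06 mL × 15.84581 mg/mL = 48.48819 mg
Total = 532.4194 + 48.48819 = 580.9076 mg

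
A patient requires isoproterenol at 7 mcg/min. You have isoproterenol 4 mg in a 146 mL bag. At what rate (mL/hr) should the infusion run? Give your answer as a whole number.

7 mcg/min × 60 min/hr = 420 mcg/hr
Concentration = 4 mg ÷ 146 mL = 0.02739726 mg/mL = 27.39726 mcg/mL
Rate = 420 mcg/hr ÷ 27.39726 mcg/mL = 15.33 mL/hr

15 mL/hr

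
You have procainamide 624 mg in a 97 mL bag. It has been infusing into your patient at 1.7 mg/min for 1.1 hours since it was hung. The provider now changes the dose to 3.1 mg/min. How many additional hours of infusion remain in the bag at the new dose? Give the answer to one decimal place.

Initial rate:
1.7 mg/min × 60 min/hr = 102 mg/hr
Concentration = 624 mg ÷ 97 mL = 6.43299 mg/mL
Rate = 102 mg/hr ÷ 6.43299 mg/mL = 15.85577 mL/hr
Volume infused so far = 15.85577 mL/hr × 1.1 hr = 17.44135 mL
Volume remaining = 97 − 17.44135 = 79.55865 mL
New rate:
3.1 mg/min × 60 min/hr = 186 mg/hr
Rate = 186 mg/hr ÷ 6.43299 mg/mL = 28.91346 mL/hr
Time remaining = 79.55865 mL ÷ 28.91346 mL/hr = 2.751613 hr

2.8 hours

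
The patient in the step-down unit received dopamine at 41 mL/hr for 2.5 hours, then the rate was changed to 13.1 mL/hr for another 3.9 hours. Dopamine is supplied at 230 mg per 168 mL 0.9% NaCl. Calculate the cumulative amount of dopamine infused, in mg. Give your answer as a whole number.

210 mg

Concentration = 230 mg ÷ 168 mL = 1.369048 mg/mL
Stage 1: 41 mL/hr × 2.5 hr = 102.5 mL → 102.5 mL × 1.369048 mg/mL = 140.3274 mg
Stage 2: 13.1 mL/hr × 3.9 hr = 51.09 mL → 51.09 mL × 1.369048 mg/mL = 69.94464 mg
Total = 140.3274 + 69.94464 = 210.272 mg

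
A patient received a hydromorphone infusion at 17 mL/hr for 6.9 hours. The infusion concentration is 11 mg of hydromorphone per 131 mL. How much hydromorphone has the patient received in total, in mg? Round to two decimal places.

9.85 mg

Concentration = 11 mg ÷ 131 mL = 0.08396947 mg/mL
Drug rate = 17 mL/hr × 0.08396947 mg/mL = 1.427481 mg/hr
Total = 1.427481 mg/hr × 6.9 hr = 9.849618 mg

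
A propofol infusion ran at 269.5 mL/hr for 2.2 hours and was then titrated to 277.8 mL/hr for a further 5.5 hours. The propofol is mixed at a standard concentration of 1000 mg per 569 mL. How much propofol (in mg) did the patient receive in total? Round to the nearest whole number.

3727 mg

Concentration = 1000 mg ÷ 569 mL = 1.757469 mg/mL
Stage 1: 269.5 mL/hr × 2.2 hr = 592.9 mL → 592.9 mL × 1.757469 mg/mL = 1042.004 mg
Stage 2: 277.8 mL/hr × 5.5 hr = 1527.9 mL → 1527.9 mL × 1.757469 mg/mL = 2685.237 mg
Total = 1042.004 + 2685.237 = 3727.241 mg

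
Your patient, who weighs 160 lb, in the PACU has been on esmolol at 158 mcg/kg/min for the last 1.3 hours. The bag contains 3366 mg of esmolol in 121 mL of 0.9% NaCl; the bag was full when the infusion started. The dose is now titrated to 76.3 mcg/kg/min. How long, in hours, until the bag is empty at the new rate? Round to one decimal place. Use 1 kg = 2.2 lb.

7.4 hours

Initial rate:
Weight = 160 lb ÷ 2.2 lb/kg = 72.72727 kg
Dose = 158 mcg/kg/min × 72.72727 kg = 11490.91 mcg/min
11490.91 mcg/min × 60 min/hr = 689454.5 mcg/hr
Concentration = 3366 mg ÷ 121 mL = 27.81818 mg/mL = 27818.18 mcg/mL
Rate = 689454.5 mcg/hr ÷ 27818.18 mcg/mL = 24.78431 mL/hr
Volume infused so far = 24.78431 mL/hr × 1.3 hr = 32.21961 mL
Volume remaining = 121 − 32.21961 = 88.78039 mL
New rate:
Dose = 76.3 mcg/kg/min × 72.72727 kg = 5549.091 mcg/min
5549.091 mcg/min × 60 min/hr = 332945.5 mcg/hr
Rate = 332945.5 mcg/hr ÷ 27818.18 mcg/mL = 11.96863 mL/hr
Time remaining = 88.78039 mL ÷ 11.96863 mL/hr = 7.417759 hr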